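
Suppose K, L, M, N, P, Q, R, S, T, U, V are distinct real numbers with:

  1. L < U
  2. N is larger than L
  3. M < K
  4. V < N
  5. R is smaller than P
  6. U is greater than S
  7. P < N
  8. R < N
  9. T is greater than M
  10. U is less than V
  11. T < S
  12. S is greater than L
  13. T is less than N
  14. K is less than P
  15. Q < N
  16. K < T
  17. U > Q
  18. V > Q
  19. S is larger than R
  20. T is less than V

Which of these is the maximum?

N

M is not greatest since M < K; K is not greatest since K < P; R is not greatest since R < P; L is not greatest since L < S; T is not greatest since T < V; P is not greatest since P < N; Q is not greatest since Q < U; S is not greatest since S < U; U is not greatest since U < V; V is not greatest since V < N.
Only N has nothing above it, so N is the maximum.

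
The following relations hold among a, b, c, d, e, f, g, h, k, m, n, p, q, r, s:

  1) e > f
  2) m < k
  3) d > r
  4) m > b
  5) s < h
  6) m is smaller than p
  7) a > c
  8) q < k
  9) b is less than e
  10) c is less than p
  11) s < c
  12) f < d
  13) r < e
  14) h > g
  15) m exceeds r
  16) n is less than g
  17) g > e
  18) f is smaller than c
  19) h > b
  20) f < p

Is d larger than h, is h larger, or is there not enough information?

Following every chain through d: below d we get r, f.
h is not reached, and no chain runs the other way from h to d.
So the given relations leave the order of d and h undetermined.

undetermined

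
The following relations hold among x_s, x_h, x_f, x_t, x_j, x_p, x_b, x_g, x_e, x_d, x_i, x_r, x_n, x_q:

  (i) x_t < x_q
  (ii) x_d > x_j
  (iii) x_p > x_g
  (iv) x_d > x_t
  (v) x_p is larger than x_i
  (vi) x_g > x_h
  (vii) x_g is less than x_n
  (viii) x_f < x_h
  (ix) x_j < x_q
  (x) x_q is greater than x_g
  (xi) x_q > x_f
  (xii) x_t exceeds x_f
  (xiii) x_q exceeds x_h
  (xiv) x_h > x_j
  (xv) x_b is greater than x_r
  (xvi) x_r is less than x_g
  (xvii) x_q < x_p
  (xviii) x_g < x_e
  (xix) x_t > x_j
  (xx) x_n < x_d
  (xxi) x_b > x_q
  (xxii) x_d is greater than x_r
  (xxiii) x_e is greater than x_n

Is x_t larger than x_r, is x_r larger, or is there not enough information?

undetermined

Following every chain through x_r: above x_r we get x_g, x_n, x_q, x_b, x_d, x_p, x_e.
x_t is not reached, and no chain runs the other way from x_t to x_r.
So the given relations leave the order of x_r and x_t undetermined.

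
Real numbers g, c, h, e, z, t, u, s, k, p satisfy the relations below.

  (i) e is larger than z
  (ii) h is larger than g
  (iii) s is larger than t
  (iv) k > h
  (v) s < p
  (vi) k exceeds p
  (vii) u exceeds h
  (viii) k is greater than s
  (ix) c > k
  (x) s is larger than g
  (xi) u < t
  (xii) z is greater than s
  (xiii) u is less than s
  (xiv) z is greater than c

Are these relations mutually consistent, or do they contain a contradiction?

Every relation is compatible with g < h < u < t < s < p < k < c < z < e; the set is consistent.

consistent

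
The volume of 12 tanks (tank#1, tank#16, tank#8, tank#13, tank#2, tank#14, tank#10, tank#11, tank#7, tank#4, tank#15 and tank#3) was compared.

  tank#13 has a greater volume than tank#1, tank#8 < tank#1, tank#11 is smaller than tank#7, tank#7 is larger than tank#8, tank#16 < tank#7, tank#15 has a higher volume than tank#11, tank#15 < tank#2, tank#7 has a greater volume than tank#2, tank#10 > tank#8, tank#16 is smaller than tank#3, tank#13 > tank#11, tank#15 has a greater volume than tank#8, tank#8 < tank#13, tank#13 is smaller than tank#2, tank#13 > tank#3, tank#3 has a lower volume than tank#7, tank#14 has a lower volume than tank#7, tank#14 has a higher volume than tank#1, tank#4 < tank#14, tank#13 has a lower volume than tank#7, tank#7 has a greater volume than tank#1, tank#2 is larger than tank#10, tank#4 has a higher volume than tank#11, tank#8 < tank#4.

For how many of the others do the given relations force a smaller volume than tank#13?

5

The elements the relations force below tank#13 are tank#11, tank#8, tank#16, tank#3, tank#1 — no chain reaches any other.
That is 5.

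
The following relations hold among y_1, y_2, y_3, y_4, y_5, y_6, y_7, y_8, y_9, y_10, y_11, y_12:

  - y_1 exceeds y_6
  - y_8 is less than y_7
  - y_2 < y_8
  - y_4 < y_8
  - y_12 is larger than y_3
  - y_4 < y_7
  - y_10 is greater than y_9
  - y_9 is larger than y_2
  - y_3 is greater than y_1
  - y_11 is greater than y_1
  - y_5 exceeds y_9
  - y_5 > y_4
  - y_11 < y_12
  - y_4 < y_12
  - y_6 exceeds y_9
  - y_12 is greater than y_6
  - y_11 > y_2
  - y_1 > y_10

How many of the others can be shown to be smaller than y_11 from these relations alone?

5

The elements the relations force below y_11 are y_2, y_9, y_6, y_10, y_1 — no chain reaches any other.
That is 5.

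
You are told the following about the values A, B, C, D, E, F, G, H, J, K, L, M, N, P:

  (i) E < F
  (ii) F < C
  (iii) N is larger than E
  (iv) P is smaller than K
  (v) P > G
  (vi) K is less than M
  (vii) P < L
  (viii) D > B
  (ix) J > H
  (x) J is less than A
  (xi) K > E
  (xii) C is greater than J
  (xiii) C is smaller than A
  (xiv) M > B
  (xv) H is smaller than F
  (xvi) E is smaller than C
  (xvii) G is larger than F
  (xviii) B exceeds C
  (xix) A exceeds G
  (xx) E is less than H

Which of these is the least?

H is not least since E < H; F is not least since E < F; N is not least since E < N; J is not least since H < J; C is not least since E < C; G is not least since F < G; P is not least since G < P; A is not least since G < A; K is not least since P < K; L is not least since P < L; B is not least since C < B; M is not least since K < M; D is not least since B < D.
Only E has nothing below it, so E is the least.

E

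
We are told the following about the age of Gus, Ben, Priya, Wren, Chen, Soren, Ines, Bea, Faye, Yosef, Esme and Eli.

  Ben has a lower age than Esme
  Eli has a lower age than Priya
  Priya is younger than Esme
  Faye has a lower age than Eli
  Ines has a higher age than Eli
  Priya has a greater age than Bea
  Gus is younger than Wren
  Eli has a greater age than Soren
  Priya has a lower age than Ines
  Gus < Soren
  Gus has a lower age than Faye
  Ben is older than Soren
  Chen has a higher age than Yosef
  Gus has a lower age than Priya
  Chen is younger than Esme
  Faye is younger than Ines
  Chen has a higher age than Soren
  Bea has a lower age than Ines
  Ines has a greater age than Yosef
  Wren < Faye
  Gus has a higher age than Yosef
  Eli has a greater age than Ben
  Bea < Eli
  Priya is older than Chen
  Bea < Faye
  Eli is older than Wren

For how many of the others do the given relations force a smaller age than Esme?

The elements the relations force below Esme are Yosef, Bea, Gus, Soren, Wren, Chen, Ben, Faye, Eli, Priya — no chain reaches any other.
That is 10.

10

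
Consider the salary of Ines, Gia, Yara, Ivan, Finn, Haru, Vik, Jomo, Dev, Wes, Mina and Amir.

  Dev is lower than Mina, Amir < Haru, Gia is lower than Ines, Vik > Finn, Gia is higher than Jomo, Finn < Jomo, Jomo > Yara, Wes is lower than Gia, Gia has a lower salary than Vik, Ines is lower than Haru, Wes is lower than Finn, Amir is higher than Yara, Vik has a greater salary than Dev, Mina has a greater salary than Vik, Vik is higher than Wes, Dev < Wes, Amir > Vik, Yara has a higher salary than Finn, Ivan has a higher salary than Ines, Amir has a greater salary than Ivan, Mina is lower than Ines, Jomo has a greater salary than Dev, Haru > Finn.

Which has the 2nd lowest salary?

Wes

Piecing the relations together gives one ordering: Dev < Wes < Finn < Yara < Jomo < Gia < Vik < Mina < Ines < Ivan < Amir < Haru.
The 2nd smallest is Wes.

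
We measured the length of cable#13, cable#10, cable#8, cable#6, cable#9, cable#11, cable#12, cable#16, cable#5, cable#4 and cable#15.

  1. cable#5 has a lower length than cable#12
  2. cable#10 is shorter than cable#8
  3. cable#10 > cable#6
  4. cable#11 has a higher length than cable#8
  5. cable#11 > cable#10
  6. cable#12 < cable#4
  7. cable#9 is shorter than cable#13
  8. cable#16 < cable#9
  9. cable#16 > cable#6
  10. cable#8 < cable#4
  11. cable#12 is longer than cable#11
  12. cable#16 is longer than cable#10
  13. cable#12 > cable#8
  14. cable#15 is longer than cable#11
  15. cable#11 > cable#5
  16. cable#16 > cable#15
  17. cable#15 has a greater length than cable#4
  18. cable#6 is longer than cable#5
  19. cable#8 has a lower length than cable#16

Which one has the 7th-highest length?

cable#11

Chaining the given pairs: cable#5 < cable#6 < cable#10 < cable#8 < cable#11 < cable#12 < cable#4 < cable#15 < cable#16 < cable#9 < cable#13.
The 7th largest is cable#11.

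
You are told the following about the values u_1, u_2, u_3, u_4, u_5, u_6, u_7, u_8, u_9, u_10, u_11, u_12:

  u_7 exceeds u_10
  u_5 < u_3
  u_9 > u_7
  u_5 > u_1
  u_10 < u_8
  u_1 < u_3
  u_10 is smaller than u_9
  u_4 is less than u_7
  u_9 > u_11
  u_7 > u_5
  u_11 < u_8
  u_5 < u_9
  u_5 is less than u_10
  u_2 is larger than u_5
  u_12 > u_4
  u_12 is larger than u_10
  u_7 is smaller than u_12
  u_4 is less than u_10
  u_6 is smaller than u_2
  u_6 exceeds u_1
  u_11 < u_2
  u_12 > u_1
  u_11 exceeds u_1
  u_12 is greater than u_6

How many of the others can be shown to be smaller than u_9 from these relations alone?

Directly below u_9: u_11, u_5, u_10, u_7.
One step further: u_1, u_4 (6 so far).
No other element is forced below u_9 by the given relations, so the count is 6.

6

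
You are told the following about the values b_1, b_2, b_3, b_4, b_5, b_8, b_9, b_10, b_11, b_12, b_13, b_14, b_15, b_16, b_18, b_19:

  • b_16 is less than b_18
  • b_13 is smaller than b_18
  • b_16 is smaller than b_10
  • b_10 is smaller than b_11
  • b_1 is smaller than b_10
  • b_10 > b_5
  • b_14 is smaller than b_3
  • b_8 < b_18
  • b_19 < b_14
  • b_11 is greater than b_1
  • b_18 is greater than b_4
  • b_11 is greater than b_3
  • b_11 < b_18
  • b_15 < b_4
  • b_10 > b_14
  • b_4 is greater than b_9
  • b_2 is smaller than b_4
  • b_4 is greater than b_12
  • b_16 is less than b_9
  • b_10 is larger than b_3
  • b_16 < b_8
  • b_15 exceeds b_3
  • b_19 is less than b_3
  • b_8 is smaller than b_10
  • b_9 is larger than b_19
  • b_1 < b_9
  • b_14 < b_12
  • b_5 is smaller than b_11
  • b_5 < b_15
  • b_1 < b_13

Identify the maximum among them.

b_18

b_19 is not greatest since b_19 < b_14; b_2 is not greatest since b_2 < b_4; b_14 is not greatest since b_14 < b_10; b_3 is not greatest since b_3 < b_10; b_16 is not greatest since b_16 < b_8; b_5 is not greatest since b_5 < b_10; b_1 is not greatest since b_1 < b_9; b_13 is not greatest since b_13 < b_18; b_15 is not greatest since b_15 < b_4; b_8 is not greatest since b_8 < b_10; b_12 is not greatest since b_12 < b_4; b_10 is not greatest since b_10 < b_11; b_9 is not greatest since b_9 < b_4; b_4 is not greatest since b_4 < b_18; b_11 is not greatest since b_11 < b_18.
Only b_18 has nothing above it, so b_18 is the maximum.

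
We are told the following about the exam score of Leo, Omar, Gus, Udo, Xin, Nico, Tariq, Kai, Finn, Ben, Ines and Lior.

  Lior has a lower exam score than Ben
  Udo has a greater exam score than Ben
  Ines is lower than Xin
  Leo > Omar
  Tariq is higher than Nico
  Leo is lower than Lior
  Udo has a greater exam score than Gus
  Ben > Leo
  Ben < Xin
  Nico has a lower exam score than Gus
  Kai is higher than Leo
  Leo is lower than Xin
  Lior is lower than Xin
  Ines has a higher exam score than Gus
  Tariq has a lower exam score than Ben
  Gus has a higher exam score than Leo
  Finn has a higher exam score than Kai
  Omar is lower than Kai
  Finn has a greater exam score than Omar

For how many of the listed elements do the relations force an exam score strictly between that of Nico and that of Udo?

The relations place Nico below Udo. An element lies strictly between them when it is forced above Nico and also forced below Udo.
Above Nico: {Tariq, Gus, Ines, Ben, Xin}. Below Udo: {Omar, Leo, Lior, Tariq, Gus, Ben}.
Intersection: {Tariq, Gus, Ben} — 3.

3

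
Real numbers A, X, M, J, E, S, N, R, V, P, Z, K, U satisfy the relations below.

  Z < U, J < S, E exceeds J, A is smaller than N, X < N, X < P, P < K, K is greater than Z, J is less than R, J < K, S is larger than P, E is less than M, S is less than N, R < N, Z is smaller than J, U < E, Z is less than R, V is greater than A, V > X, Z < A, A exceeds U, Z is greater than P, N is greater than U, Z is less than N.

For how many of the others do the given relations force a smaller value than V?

From V the given relations immediately reach X, A.
From those, Z, U — 4 in total.
From those, P — 5 in total.
Nothing else is reachable below V; 5 in all.

5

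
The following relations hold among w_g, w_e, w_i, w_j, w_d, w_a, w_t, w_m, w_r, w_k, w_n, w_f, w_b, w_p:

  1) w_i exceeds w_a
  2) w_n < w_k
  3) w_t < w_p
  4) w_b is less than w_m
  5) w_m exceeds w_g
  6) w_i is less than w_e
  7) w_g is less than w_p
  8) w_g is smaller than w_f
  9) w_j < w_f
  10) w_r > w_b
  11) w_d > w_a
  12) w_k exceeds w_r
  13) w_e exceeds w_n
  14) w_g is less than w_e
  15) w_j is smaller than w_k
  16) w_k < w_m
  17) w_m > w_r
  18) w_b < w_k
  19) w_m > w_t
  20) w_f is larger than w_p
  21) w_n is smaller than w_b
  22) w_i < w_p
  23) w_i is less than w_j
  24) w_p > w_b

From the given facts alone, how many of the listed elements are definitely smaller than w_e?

4

From w_e the given relations immediately reach w_n, w_i, w_g.
From those, w_a — 4 in total.
No other element is forced below w_e by the given relations, so the count is 4.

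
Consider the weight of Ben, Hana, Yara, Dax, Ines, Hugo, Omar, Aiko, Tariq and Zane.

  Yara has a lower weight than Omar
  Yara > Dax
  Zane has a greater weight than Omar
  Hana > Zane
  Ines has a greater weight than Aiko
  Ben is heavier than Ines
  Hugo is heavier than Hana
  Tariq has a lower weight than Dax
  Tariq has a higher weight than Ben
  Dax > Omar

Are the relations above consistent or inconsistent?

We have Omar < Dax stated directly, yet also Dax < Yara < Omar by chaining the others — so Dax < Omar. Contradiction.

inconsistent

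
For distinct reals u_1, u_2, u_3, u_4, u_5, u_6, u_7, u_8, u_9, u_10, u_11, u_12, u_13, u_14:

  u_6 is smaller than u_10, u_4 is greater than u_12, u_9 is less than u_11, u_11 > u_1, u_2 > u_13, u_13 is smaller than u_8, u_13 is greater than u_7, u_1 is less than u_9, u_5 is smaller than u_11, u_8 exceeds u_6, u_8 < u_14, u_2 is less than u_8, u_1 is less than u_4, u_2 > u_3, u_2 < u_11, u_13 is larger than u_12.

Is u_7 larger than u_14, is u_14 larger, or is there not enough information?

u_7 < u_13 and u_13 < u_2 give u_7 < u_2.
Then u_2 < u_8 extends the chain to u_8.
With u_8 < u_14: u_7 < u_13 < u_2 < u_8 < u_14.
So u_14 is larger.

u_14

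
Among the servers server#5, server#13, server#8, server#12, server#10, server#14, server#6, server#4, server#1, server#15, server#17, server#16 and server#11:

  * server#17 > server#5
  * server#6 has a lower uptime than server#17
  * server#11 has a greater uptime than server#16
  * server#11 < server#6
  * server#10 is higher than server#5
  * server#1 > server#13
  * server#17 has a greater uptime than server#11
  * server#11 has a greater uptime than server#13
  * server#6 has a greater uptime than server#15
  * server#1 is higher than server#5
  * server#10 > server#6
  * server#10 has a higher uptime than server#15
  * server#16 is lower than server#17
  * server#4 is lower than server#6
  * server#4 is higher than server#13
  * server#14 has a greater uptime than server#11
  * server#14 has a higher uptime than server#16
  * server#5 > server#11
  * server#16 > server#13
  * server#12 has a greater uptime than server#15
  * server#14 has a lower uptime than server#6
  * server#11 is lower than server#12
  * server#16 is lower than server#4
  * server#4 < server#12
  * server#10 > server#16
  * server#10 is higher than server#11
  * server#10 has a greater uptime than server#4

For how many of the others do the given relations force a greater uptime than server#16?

9

The elements the relations force above server#16 are server#11, server#5, server#14, server#4, server#12, server#6, server#17, server#10, server#1 — no chain reaches any other.
That is 9.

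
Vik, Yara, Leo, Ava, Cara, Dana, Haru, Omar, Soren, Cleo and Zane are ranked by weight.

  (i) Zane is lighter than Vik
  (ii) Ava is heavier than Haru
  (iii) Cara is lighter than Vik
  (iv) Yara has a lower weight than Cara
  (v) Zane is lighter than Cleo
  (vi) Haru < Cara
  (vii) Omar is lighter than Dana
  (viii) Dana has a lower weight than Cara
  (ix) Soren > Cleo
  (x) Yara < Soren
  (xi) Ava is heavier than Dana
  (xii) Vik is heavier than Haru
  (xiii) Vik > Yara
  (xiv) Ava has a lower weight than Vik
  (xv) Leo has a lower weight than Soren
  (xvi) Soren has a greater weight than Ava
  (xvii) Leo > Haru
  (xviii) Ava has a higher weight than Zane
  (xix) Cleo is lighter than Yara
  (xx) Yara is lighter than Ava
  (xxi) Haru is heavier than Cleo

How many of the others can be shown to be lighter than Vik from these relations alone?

8

The elements the relations force below Vik are Zane, Cleo, Yara, Haru, Omar, Dana, Ava, Cara — no chain reaches any other.
That is 8.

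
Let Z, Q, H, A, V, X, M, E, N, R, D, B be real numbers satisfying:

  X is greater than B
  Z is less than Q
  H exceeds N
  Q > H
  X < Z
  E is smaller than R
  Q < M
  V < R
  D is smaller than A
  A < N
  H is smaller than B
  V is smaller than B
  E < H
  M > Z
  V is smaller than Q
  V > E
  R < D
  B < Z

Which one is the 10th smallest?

Chaining the given pairs: E < V < R < D < A < N < H < B < X < Z < Q < M.
The 10th smallest is Z.

Z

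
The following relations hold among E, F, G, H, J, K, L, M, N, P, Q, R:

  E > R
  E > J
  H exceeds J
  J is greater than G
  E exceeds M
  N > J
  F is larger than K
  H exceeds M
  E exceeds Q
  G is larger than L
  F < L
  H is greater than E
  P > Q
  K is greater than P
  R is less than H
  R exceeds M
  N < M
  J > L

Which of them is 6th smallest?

G

Chaining the given pairs: Q < P < K < F < L < G < J < N < M < R < E < H.
Counting 6 from the smallest end gives G.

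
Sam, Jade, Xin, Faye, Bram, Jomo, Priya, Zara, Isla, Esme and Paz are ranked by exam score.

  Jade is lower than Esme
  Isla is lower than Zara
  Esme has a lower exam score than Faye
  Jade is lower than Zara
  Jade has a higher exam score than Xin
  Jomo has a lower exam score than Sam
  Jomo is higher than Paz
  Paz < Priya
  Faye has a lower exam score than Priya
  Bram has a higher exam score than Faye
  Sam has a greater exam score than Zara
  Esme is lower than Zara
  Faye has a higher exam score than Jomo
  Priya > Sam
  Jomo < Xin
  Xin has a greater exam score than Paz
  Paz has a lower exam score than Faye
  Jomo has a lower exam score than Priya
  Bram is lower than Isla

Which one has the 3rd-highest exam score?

Zara

Chaining the given pairs: Paz < Jomo < Xin < Jade < Esme < Faye < Bram < Isla < Zara < Sam < Priya.
Counting 3 from the largest end gives Zara.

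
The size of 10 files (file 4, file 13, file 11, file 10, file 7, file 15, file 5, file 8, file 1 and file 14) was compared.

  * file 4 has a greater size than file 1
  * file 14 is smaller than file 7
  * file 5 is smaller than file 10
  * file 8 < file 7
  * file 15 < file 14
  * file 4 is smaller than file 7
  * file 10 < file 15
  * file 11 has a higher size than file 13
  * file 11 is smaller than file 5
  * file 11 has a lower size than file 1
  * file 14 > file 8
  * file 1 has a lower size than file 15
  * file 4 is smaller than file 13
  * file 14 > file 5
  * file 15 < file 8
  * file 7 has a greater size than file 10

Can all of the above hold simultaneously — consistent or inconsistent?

Chaining the given relations yields file 1 < file 4 < file 13 < file 11, so file 1 < file 11. But one relation states file 11 < file 1. These cannot both hold.

inconsistent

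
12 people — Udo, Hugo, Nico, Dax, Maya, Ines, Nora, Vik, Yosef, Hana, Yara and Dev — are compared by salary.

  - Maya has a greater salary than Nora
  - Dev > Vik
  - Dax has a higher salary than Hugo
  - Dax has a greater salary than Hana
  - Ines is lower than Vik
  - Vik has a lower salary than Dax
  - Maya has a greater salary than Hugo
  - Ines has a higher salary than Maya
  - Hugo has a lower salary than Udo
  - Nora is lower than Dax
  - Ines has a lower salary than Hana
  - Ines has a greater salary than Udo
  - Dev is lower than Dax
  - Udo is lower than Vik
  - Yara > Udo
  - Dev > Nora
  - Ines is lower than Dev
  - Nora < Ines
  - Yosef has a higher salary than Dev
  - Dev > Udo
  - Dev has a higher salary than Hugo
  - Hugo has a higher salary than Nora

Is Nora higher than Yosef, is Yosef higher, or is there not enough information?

Link the given pairs in sequence: Nora < Maya; Maya < Ines; Ines < Vik; Vik < Dev; Dev < Yosef.
Together: Nora < Maya < Ines < Vik < Dev < Yosef.
So Yosef is higher.

Yosef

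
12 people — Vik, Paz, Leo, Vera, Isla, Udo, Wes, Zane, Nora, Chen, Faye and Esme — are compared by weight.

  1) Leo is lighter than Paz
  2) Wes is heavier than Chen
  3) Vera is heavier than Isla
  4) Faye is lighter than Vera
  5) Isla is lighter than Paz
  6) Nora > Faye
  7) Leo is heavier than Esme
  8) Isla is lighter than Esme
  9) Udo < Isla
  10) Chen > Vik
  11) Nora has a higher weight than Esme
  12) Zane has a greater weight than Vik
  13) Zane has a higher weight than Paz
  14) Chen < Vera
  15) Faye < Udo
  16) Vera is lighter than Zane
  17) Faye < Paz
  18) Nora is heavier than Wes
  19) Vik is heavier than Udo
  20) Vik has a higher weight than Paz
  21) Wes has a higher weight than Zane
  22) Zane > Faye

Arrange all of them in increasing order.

The consecutive links are each given: Faye < Udo; Udo < Isla; Isla < Esme; Esme < Leo; Leo < Paz; Paz < Vik; Vik < Chen; Chen < Vera; Vera < Zane; Zane < Wes; Wes < Nora.

Faye < Udo < Isla < Esme < Leo < Paz < Vik < Chen < Vera < Zane < Wes < Nora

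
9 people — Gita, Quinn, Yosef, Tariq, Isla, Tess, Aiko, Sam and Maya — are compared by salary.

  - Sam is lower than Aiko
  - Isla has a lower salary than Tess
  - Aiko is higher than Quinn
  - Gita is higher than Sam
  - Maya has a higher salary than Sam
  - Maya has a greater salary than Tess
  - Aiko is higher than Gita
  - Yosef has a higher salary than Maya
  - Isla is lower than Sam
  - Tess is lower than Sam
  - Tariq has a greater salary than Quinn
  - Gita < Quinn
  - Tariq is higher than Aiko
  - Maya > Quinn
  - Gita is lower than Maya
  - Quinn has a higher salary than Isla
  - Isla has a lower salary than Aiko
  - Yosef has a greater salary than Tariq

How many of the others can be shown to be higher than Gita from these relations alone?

Directly above Gita: Quinn, Aiko, Maya.
One step further: Tariq, Yosef (5 so far).
No other element is forced above Gita by the given relations, so the count is 5.

5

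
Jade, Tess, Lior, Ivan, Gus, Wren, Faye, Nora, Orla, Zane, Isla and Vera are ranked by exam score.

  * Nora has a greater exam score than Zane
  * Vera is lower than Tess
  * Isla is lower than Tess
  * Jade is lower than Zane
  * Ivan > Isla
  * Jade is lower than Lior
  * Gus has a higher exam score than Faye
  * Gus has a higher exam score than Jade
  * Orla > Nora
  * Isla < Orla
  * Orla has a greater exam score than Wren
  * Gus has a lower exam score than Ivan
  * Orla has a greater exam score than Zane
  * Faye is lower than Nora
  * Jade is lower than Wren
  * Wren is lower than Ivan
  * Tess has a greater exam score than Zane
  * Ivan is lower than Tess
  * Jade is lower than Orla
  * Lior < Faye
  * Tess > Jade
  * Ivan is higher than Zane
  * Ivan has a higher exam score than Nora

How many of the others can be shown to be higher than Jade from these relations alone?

9

From Jade the given relations immediately reach Lior, Zane, Wren, Orla, Gus, Tess.
From those, Faye, Nora, Ivan — 9 in total.
No other element is forced above Jade by the given relations, so the count is 9.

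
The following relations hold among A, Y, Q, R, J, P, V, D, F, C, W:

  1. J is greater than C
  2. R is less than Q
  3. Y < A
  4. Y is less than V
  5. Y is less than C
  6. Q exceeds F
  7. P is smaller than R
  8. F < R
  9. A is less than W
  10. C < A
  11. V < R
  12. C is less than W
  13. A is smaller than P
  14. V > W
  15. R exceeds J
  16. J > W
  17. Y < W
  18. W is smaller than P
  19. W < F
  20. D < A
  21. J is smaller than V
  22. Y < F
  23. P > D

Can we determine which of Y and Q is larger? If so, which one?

Q

Y < C and C < A give Y < A.
With A < W: Y < C < A < W.
Then W < J extends the chain to J.
With J < V: Y < C < A < W < J < V.
Then V < R extends the chain to R.
With R < Q: Y < C < A < W < J < V < R < Q.
So Q is larger.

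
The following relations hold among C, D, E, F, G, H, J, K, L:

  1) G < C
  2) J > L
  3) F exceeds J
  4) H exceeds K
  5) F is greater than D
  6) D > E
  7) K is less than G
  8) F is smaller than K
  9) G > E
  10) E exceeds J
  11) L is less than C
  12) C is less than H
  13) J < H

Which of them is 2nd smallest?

Piecing the relations together gives one ordering: L < J < E < D < F < K < G < C < H.
Counting 2 from the smallest end gives J.

J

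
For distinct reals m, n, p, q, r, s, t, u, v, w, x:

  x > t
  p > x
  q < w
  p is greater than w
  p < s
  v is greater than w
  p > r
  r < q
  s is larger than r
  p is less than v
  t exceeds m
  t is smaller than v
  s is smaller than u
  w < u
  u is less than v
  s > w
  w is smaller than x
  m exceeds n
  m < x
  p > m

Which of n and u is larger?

Link the given pairs in sequence: n < m; m < t; t < x; x < p; p < s; s < u.
Chaining these gives n < m < t < x < p < s < u.
So n < u; u is the larger of the two.

u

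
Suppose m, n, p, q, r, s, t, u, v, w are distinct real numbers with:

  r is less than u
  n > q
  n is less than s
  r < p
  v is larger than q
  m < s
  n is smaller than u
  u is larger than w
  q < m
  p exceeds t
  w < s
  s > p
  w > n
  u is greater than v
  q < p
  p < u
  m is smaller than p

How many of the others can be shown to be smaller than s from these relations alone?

From s the given relations immediately reach m, n, w, p.
From those, q, r, t — 7 in total.
Nothing else is reachable below s; 7 in all.

7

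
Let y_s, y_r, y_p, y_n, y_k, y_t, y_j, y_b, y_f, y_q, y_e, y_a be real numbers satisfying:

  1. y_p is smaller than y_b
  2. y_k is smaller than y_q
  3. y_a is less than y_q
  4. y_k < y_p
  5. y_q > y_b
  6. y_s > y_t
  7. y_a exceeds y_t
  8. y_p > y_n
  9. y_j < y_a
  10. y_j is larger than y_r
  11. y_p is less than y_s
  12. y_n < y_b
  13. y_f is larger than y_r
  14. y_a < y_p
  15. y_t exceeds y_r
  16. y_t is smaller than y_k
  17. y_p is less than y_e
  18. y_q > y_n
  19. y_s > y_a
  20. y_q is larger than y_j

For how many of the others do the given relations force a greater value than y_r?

From y_r the given relations immediately reach y_t, y_j, y_f.
From those, y_k, y_a, y_q, y_s — 7 in total.
From those, y_p — 8 in total.
From those, y_b, y_e — 10 in total.
No other element is forced above y_r by the given relations, so the count is 10.

10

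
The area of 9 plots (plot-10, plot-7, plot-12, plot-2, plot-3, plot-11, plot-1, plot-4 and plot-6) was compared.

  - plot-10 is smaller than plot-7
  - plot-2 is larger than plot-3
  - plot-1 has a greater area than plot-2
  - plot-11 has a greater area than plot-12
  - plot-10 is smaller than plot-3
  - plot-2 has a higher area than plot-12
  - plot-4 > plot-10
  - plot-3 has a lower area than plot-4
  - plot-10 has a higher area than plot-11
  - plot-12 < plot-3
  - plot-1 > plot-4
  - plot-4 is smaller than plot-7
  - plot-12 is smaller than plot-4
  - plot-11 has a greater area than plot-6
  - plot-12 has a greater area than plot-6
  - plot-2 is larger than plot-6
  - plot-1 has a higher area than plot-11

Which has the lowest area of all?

Chaining upward from plot-6: directly above it, plot-12, plot-11, plot-2; then plot-10, plot-3, plot-4, plot-1; then plot-7.
That covers every other element, and nothing is given below plot-6, so plot-6 is the lowest area.

plot-6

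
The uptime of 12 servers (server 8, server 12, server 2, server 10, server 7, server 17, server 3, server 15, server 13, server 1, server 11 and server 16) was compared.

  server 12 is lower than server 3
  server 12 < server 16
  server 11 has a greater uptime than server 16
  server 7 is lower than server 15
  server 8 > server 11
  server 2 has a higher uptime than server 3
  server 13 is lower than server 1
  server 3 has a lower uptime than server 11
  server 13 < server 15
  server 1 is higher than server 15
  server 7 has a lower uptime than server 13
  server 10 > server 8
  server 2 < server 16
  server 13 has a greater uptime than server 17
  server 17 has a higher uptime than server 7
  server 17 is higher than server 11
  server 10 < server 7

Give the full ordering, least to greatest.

server 12 < server 3 < server 2 < server 16 < server 11 < server 8 < server 10 < server 7 < server 17 < server 13 < server 15 < server 1

Each adjacent pair is fixed by a given relation: server 12 < server 3; server 3 < server 2; server 2 < server 16; server 16 < server 11; server 11 < server 8; server 8 < server 10; server 10 < server 7; server 7 < server 17; server 17 < server 13; server 13 < server 15; server 15 < server 1. Chaining them end to end gives the full order.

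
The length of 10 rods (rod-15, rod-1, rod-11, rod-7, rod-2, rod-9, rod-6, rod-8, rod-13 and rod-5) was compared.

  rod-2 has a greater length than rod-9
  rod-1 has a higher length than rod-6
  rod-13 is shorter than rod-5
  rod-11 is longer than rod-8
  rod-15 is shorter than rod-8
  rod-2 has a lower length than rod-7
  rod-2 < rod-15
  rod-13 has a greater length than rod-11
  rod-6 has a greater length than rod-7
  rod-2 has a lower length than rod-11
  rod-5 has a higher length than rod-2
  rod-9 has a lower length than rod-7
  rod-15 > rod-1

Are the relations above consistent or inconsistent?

consistent

Every relation is compatible with rod-9 < rod-2 < rod-7 < rod-6 < rod-1 < rod-15 < rod-8 < rod-11 < rod-13 < rod-5; the set is consistent.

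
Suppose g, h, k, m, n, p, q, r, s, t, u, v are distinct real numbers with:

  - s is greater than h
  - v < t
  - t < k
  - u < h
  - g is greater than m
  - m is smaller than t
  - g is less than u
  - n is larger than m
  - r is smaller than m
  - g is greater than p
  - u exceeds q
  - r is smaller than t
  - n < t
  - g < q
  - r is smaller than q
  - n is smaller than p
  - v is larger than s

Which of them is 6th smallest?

The consecutive relations fix a unique order: r < m < n < p < g < q < u < h < s < v < t < k.
Counting 6 from the smallest end gives q.

q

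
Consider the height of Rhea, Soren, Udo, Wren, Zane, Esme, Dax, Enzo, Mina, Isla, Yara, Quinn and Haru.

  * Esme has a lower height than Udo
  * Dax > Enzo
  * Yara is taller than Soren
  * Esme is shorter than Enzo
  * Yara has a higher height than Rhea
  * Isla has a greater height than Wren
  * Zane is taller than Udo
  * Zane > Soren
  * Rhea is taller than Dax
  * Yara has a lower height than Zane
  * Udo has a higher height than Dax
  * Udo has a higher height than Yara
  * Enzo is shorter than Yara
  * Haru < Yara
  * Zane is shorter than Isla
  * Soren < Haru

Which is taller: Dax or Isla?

Dax < Rhea < Yara < Udo < Zane < Isla, by transitivity through Rhea, Yara, Udo, Zane.
So Dax < Isla; Isla is the taller of the two.

Isla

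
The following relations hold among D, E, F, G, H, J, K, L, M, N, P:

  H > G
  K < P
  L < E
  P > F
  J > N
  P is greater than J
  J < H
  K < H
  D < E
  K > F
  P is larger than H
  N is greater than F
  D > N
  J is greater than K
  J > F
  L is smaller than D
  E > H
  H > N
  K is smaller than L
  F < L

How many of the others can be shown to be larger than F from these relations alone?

The elements the relations force above F are K, L, N, J, H, D, E, P — no chain reaches any other.
That is 8.

8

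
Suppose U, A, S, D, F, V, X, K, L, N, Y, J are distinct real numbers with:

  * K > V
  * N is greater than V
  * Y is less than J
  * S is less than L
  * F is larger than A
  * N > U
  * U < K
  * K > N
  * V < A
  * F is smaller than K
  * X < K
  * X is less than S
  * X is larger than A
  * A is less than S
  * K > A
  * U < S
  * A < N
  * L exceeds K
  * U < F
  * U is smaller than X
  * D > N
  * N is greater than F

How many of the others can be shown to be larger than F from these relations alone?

4

Directly above F: N, K.
One step further: D, L (4 so far).
Nothing else is reachable above F; 4 in all.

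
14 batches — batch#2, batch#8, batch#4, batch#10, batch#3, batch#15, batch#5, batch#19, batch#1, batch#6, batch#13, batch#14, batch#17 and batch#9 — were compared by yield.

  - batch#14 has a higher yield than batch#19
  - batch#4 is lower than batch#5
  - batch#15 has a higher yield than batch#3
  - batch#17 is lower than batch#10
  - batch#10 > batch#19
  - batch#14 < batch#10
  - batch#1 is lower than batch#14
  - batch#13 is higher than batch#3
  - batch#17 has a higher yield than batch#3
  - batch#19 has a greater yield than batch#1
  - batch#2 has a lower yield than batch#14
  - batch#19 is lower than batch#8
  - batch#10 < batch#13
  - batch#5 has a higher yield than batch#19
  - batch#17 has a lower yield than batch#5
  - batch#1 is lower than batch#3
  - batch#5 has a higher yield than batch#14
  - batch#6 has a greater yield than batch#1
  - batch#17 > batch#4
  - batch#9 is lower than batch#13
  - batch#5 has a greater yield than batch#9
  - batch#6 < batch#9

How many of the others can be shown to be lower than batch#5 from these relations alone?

9

The elements the relations force below batch#5 are batch#1, batch#19, batch#6, batch#3, batch#2, batch#4, batch#14, batch#17, batch#9 — no chain reaches any other.
That is 9.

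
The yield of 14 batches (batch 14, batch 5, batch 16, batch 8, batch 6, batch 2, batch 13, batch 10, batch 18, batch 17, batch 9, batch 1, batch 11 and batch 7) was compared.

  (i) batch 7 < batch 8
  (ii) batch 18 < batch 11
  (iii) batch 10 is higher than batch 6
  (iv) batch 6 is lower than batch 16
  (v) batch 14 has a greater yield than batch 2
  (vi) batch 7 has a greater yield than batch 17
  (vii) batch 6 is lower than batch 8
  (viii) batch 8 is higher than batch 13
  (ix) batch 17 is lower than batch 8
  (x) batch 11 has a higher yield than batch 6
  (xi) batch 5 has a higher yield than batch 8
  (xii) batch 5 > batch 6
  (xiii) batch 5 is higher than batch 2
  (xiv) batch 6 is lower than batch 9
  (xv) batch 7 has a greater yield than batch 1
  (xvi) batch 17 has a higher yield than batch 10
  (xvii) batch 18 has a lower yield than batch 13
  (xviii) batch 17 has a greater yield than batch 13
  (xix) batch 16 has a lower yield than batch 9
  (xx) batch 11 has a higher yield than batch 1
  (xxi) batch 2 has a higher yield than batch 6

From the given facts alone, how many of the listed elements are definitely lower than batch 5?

9

The elements the relations force below batch 5 are batch 18, batch 1, batch 6, batch 10, batch 13, batch 2, batch 17, batch 7, batch 8 — no chain reaches any other.
That is 9.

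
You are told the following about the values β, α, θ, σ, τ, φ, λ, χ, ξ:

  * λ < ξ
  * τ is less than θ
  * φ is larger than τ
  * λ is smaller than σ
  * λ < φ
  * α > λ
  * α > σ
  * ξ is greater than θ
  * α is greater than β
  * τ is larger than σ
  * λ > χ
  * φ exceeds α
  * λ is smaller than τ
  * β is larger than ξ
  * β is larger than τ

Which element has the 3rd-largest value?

β

The consecutive relations fix a unique order: χ < λ < σ < τ < θ < ξ < β < α < φ.
The 3rd largest is β.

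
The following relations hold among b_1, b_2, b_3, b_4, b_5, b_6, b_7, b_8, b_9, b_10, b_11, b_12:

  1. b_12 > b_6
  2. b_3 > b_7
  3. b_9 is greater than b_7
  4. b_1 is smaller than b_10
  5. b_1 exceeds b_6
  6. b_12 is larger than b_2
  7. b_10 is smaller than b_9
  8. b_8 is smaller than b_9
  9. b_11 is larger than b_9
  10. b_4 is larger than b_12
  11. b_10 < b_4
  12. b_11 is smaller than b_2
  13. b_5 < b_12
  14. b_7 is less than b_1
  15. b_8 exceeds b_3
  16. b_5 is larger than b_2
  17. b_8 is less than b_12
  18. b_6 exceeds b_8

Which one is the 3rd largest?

Chaining the given pairs: b_7 < b_3 < b_8 < b_6 < b_1 < b_10 < b_9 < b_11 < b_2 < b_5 < b_12 < b_4.
Counting 3 from the largest end gives b_5.

b_5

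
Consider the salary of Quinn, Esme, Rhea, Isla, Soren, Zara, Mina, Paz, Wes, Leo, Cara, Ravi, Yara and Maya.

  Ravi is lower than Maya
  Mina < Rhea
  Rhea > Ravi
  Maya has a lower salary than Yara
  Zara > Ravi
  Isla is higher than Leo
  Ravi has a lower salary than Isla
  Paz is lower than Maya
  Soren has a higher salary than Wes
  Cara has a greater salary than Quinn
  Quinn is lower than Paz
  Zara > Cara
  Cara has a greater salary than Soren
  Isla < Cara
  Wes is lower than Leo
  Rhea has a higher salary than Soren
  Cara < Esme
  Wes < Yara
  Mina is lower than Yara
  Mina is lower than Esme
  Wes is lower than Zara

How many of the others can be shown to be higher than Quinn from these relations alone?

6

The elements the relations force above Quinn are Paz, Cara, Esme, Maya, Zara, Yara — no chain reaches any other.
That is 6.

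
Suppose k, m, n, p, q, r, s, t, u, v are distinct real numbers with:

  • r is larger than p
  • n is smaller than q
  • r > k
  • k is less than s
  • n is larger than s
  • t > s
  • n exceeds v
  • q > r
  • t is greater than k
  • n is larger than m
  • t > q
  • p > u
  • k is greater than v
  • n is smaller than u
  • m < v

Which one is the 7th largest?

s

Chaining the given pairs: m < v < k < s < n < u < p < r < q < t.
The 7th largest is s.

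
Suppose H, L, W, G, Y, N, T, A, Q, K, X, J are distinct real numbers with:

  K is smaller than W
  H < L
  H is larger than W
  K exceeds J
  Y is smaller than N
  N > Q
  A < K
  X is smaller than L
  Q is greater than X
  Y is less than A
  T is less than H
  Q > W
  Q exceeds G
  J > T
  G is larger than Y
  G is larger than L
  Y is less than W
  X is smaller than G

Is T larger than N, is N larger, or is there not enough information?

N

T < J and J < K give T < K.
With K < W: T < J < K < W.
With W < H: T < J < K < W < H.
With H < L: T < J < K < W < H < L.
Then L < G extends the chain to G.
Then G < Q extends the chain to Q.
Then Q < N extends the chain to N.
So N is larger.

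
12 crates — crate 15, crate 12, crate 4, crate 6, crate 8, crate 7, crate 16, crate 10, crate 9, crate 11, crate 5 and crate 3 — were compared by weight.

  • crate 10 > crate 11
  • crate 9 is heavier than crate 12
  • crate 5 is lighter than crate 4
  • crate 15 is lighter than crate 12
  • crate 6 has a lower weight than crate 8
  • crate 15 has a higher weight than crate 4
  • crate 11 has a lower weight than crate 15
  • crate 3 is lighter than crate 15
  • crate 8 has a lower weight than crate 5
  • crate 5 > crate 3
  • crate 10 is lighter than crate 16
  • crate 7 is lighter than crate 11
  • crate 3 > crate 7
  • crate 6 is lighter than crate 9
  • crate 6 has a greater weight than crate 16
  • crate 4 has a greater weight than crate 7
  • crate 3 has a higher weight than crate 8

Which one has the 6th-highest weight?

Chaining the given pairs: crate 7 < crate 11 < crate 10 < crate 16 < crate 6 < crate 8 < crate 3 < crate 5 < crate 4 < crate 15 < crate 12 < crate 9.
Counting 6 from the largest end gives crate 3.

crate 3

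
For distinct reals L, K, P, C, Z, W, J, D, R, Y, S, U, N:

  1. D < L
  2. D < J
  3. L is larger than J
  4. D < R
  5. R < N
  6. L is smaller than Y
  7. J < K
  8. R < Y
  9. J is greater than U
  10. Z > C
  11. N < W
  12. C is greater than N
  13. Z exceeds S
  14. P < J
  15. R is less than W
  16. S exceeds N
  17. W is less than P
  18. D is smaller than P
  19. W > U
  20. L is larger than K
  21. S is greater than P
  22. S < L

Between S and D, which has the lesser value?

D < R and R < N give D < N.
Then N < W extends the chain to W.
With W < P: D < R < N < W < P.
Then P < S extends the chain to S.
So D < S; D is the smaller of the two.

D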